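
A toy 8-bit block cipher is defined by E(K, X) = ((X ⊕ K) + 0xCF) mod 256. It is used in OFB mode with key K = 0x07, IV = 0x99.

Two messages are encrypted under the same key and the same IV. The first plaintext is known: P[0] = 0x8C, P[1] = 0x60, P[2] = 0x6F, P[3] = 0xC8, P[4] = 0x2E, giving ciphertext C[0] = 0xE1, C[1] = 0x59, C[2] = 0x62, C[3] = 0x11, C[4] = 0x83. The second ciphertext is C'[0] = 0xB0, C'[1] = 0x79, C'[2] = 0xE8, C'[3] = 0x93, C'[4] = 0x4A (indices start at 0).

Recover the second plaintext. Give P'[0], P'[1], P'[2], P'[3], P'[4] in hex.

In OFB with a reused IV, both messages share the same keystream S_i, so C_i ⊕ C'_i = P_i ⊕ P'_i and thus P'_i = P_i ⊕ C_i ⊕ C'_i.
P'[0]: 0x8C ⊕ 0xE1 ⊕ 0xB0 = 0xDD.
P'[1]: 0x60 ⊕ 0x59 ⊕ 0x79 = 0x40.
P'[2]: 0x6F ⊕ 0x62 ⊕ 0xE8 = 0xE5.
P'[3]: 0xC8 ⊕ 0x11 ⊕ 0x93 = 0x4A.
P'[4]: 0x2E ⊕ 0x83 ⊕ 0x4A = 0xE7.

P'[0] = 0xDD, P'[1] = 0x40, P'[2] = 0xE5, P'[3] = 0x4A, P'[4] = 0xE7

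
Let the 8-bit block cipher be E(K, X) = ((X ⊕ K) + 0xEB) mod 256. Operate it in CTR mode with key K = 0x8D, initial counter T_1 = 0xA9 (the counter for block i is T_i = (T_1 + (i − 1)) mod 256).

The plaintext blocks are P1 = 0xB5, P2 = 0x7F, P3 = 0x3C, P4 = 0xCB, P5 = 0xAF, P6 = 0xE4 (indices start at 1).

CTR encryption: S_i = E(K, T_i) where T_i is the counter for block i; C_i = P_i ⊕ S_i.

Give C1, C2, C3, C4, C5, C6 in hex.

C1: T = 0xA9, S = E(K, T) = 0x0F; 0xB5 ⊕ 0x0F = 0xBA.
C2: T = 0xAA, S = E(K, T) = 0x12; 0x7F ⊕ 0x12 = 0x6D.
C3: T = 0xAB, S = E(K, T) = 0x11; 0x3C ⊕ 0x11 = 0x2D.
C4: T = 0xAC, S = E(K, T) = 0x0C; 0xCB ⊕ 0x0C = 0xC7.
C5: T = 0xAD, S = E(K, T) = 0x0B; 0xAF ⊕ 0x0B = 0xA4.
C6: T = 0xAE, S = E(K, T) = 0x0E; 0xE4 ⊕ 0x0E = 0xEA.

C1 = 0xBA, C2 = 0x6D, C3 = 0x2D, C4 = 0xC7, C5 = 0xA4, C6 = 0xEA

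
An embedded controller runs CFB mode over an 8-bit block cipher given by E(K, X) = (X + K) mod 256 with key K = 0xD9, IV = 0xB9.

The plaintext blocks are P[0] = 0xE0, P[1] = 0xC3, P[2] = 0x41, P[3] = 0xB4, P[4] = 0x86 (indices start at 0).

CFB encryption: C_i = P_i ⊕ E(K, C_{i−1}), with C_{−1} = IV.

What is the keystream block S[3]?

0xF9

C[0]: E(K, 0xB9) = 0x92; 0xE0 ⊕ 0x92 = 0x72.
C[1]: E(K, 0x72) = 0x4B; 0xC3 ⊕ 0x4B = 0x88.
C[2]: E(K, 0x88) = 0x61; 0x41 ⊕ 0x61 = 0x20.
C[3]: E(K, 0x20) = 0xF9; 0xB4 ⊕ 0xF9 = 0x4D.
So S[3] = 0xF9.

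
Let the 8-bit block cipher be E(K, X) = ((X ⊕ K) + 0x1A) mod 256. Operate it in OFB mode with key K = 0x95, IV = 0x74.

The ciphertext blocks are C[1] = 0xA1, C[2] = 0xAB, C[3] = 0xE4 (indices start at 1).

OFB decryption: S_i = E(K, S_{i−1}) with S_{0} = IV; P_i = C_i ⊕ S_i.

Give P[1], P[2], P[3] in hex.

P[1] = 0x5A, P[2] = 0x23, P[3] = 0xD3

P[1]: S = E(K, 0x74) = 0xFB; 0xA1 ⊕ 0xFB = 0x5A.
P[2]: S = E(K, 0xFB) = 0x88; 0xAB ⊕ 0x88 = 0x23.
P[3]: S = E(K, 0x88) = 0x37; 0xE4 ⊕ 0x37 = 0xD3.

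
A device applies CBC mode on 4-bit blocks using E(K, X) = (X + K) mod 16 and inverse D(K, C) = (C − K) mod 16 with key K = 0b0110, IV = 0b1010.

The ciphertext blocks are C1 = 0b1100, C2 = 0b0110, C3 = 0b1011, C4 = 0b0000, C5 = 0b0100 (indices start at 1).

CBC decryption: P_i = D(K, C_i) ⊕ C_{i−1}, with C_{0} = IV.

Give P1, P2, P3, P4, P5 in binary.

P1 = 0b1100, P2 = 0b1100, P3 = 0b0011, P4 = 0b0001, P5 = 0b1110

P1: D(K, 0b1100) = 0b0110; 0b0110 ⊕ 0b1010 = 0b1100.
P2: D(K, 0b0110) = 0b0000; 0b0000 ⊕ 0b1100 = 0b1100.
P3: D(K, 0b1011) = 0b0101; 0b0101 ⊕ 0b0110 = 0b0011.
P4: D(K, 0b0000) = 0b1010; 0b1010 ⊕ 0b1011 = 0b0001.
P5: D(K, 0b0100) = 0b1110; 0b1110 ⊕ 0b0000 = 0b1110.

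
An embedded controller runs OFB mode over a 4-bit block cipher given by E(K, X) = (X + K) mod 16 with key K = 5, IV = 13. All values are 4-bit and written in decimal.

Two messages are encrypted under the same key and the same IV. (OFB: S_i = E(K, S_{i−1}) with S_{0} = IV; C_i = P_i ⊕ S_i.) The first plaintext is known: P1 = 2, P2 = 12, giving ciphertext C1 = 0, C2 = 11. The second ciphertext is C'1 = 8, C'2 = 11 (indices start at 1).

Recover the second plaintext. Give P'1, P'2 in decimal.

In OFB with a reused IV, both messages share the same keystream S_i, so C_i ⊕ C'_i = P_i ⊕ P'_i and thus P'_i = P_i ⊕ C_i ⊕ C'_i.
P'1: 2 ⊕ 0 ⊕ 8 = 10.
P'2: 12 ⊕ 11 ⊕ 11 = 12.

P'1 = 10, P'2 = 12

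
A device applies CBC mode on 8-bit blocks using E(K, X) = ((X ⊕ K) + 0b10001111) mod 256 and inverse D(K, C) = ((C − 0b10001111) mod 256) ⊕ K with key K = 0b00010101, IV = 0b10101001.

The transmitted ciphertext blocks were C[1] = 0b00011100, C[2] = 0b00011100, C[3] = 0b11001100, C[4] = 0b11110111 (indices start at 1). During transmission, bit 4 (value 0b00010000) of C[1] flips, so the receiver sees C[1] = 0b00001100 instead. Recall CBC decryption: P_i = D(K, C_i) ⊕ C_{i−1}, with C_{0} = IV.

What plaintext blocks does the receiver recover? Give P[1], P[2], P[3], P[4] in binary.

P[1] = 0b11000001, P[2] = 0b10010100, P[3] = 0b00110100, P[4] = 0b10110001

Only C[1] changed, to 0b00001100. In CBC, a change in C_i garbles P_i and flips the same bit in P_{i+1}. Decrypting the received ciphertext:
P[1]: D(K, 0b00001100) = 0b01101000; 0b01101000 ⊕ 0b10101001 = 0b11000001.
P[2]: D(K, 0b00011100) = 0b10011000; 0b10011000 ⊕ 0b00001100 = 0b10010100.
P[3]: D(K, 0b11001100) = 0b00101000; 0b00101000 ⊕ 0b00011100 = 0b00110100.
P[4]: D(K, 0b11110111) = 0b01111101; 0b01111101 ⊕ 0b11001100 = 0b10110001.
Blocks that differ from the original plaintext: P[1], P[2].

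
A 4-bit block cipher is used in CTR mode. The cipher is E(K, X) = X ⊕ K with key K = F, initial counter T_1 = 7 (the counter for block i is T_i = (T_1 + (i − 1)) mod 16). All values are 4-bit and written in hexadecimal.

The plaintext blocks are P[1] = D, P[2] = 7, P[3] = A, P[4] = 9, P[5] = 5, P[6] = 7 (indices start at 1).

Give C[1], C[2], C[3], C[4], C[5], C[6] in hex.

CTR encryption: S_i = E(K, T_i) where T_i is the counter for block i; C_i = P_i ⊕ S_i.
C[1]: T = 7, S = E(K, T) = 8; D ⊕ 8 = 5.
C[2]: T = 8, S = E(K, T) = 7; 7 ⊕ 7 = 0.
C[3]: T = 9, S = E(K, T) = 6; A ⊕ 6 = C.
C[4]: T = A, S = E(K, T) = 5; 9 ⊕ 5 = C.
C[5]: T = B, S = E(K, T) = 4; 5 ⊕ 4 = 1.
C[6]: T = C, S = E(K, T) = 3; 7 ⊕ 3 = 4.

C[1] = 5, C[2] = 0, C[3] = C, C[4] = C, C[5] = 1, C[6] = 4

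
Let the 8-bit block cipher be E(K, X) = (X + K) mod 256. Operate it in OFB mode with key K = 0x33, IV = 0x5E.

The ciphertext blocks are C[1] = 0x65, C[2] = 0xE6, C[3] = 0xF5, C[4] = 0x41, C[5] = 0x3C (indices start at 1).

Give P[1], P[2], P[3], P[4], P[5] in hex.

P[1] = 0xF4, P[2] = 0x22, P[3] = 0x02, P[4] = 0x6B, P[5] = 0x61

OFB decryption: S_i = E(K, S_{i−1}) with S_{0} = IV; P_i = C_i ⊕ S_i.
P[1]: S = E(K, 0x5E) = 0x91; 0x65 ⊕ 0x91 = 0xF4.
P[2]: S = E(K, 0x91) = 0xC4; 0xE6 ⊕ 0xC4 = 0x22.
P[3]: S = E(K, 0xC4) = 0xF7; 0xF5 ⊕ 0xF7 = 0x02.
P[4]: S = E(K, 0xF7) = 0x2A; 0x41 ⊕ 0x2A = 0x6B.
P[5]: S = E(K, 0x2A) = 0x5D; 0x3C ⊕ 0x5D = 0x61.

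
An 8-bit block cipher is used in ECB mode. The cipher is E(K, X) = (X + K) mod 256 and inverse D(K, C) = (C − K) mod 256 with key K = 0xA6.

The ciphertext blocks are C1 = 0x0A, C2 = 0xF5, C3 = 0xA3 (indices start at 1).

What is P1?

ECB decryption: P_i = D(K, C_i).
P1: D(K, 0x0A) = 0x64.

P1 = 0x64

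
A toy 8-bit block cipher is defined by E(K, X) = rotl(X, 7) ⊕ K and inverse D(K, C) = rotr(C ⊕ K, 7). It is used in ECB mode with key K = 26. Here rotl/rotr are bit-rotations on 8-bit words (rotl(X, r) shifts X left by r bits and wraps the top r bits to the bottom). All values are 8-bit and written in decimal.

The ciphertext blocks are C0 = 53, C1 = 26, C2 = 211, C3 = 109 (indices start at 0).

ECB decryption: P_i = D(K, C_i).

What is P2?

P2: D(K, 211) = 147.

P2 = 147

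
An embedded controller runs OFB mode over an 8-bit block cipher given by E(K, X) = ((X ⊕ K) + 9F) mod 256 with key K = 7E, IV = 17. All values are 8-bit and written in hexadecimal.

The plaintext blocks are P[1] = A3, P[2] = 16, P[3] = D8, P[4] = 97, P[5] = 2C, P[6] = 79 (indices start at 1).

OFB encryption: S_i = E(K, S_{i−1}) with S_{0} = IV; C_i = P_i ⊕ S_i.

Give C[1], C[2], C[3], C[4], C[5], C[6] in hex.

C[1] = AB, C[2] = 03, C[3] = D2, C[4] = 84, C[5] = 20, C[6] = 68

C[1]: S = E(K, 17) = 08; A3 ⊕ 08 = AB.
C[2]: S = E(K, 08) = 15; 16 ⊕ 15 = 03.
C[3]: S = E(K, 15) = 0A; D8 ⊕ 0A = D2.
C[4]: S = E(K, 0A) = 13; 97 ⊕ 13 = 84.
C[5]: S = E(K, 13) = 0C; 2C ⊕ 0C = 20.
C[6]: S = E(K, 0C) = 11; 79 ⊕ 11 = 68.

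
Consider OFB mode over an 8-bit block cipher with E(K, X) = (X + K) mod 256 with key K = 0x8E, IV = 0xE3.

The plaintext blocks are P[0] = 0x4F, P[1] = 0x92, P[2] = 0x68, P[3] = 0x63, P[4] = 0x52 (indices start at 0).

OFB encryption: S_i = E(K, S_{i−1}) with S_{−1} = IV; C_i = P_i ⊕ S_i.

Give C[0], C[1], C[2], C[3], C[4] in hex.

C[0]: S = E(K, 0xE3) = 0x71; 0x4F ⊕ 0x71 = 0x3E.
C[1]: S = E(K, 0x71) = 0xFF; 0x92 ⊕ 0xFF = 0x6D.
C[2]: S = E(K, 0xFF) = 0x8D; 0x68 ⊕ 0x8D = 0xE5.
C[3]: S = E(K, 0x8D) = 0x1B; 0x63 ⊕ 0x1B = 0x78.
C[4]: S = E(K, 0x1B) = 0xA9; 0x52 ⊕ 0xA9 = 0xFB.

C[0] = 0x3E, C[1] = 0x6D, C[2] = 0xE5, C[3] = 0x78, C[4] = 0xFB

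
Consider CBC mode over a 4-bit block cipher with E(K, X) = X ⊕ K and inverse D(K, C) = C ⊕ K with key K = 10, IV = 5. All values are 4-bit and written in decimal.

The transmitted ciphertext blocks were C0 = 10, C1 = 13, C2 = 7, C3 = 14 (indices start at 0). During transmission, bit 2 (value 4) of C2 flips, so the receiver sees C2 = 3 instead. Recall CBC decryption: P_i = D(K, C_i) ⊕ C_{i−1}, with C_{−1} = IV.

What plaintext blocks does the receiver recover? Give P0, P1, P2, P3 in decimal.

Only C2 changed, to 3. In CBC, a change in C_i garbles P_i and flips the same bit in P_{i+1}. Decrypting the received ciphertext:
P0: D(K, 10) = 0; 0 ⊕ 5 = 5.
P1: D(K, 13) = 7; 7 ⊕ 10 = 13.
P2: D(K, 3) = 9; 9 ⊕ 13 = 4.
P3: D(K, 14) = 4; 4 ⊕ 3 = 7.
Blocks that differ from the original plaintext: P2, P3.

P0 = 5, P1 = 13, P2 = 4, P3 = 7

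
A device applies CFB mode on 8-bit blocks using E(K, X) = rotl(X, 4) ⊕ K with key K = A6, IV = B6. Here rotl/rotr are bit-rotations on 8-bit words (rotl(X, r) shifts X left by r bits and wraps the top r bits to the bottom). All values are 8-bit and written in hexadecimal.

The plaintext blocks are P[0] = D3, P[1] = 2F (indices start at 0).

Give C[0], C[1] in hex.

CFB encryption: C_i = P_i ⊕ E(K, C_{i−1}), with C_{−1} = IV.
C[0]: E(K, B6) = CD; D3 ⊕ CD = 1E.
C[1]: E(K, 1E) = 47; 2F ⊕ 47 = 68.

C[0] = 1E, C[1] = 68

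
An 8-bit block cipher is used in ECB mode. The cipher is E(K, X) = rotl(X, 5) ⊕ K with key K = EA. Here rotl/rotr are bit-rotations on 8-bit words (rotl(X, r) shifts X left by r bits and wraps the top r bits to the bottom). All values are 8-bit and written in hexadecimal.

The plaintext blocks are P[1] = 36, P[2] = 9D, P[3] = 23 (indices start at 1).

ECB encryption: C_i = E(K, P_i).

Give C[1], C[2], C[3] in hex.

C[1]: E(K, 36) = 2C.
C[2]: E(K, 9D) = 59.
C[3]: E(K, 23) = 8E.

C[1] = 2C, C[2] = 59, C[3] = 8E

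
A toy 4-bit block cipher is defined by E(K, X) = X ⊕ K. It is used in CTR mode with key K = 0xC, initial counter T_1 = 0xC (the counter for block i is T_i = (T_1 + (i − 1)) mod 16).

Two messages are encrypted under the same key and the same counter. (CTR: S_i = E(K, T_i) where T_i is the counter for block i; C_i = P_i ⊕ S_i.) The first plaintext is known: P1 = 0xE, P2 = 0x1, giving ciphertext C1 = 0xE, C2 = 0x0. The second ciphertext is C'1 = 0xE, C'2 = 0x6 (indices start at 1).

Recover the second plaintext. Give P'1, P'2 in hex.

In CTR with a reused counter, both messages share the same keystream S_i, so C_i ⊕ C'_i = P_i ⊕ P'_i and thus P'_i = P_i ⊕ C_i ⊕ C'_i.
P'1: 0xE ⊕ 0xE ⊕ 0xE = 0xE.
P'2: 0x1 ⊕ 0x0 ⊕ 0x6 = 0x7.

P'1 = 0xE, P'2 = 0x7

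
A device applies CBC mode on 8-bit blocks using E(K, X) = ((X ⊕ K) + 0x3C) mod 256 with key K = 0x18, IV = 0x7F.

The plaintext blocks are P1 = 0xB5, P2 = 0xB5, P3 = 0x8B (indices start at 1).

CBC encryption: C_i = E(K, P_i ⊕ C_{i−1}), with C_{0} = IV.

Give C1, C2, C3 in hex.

C1 = 0x0E, C2 = 0xDF, C3 = 0x88

C1: P1 ⊕ 0x7F = 0xCA; E(K, 0xCA) = 0x0E.
C2: P2 ⊕ 0x0E = 0xBB; E(K, 0xBB) = 0xDF.
C3: P3 ⊕ 0xDF = 0x54; E(K, 0x54) = 0x88.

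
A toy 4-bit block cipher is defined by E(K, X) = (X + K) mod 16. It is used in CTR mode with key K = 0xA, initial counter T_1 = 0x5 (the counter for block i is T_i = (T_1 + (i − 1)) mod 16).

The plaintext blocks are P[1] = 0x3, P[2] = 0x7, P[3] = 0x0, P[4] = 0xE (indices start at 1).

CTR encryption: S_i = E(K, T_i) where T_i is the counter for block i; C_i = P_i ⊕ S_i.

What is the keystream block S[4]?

0x2

C[1]: T = 0x5, S = E(K, T) = 0xF; 0x3 ⊕ 0xF = 0xC.
C[2]: T = 0x6, S = E(K, T) = 0x0; 0x7 ⊕ 0x0 = 0x7.
C[3]: T = 0x7, S = E(K, T) = 0x1; 0x0 ⊕ 0x1 = 0x1.
C[4]: T = 0x8, S = E(K, T) = 0x2; 0xE ⊕ 0x2 = 0xC.
So S[4] = 0x2.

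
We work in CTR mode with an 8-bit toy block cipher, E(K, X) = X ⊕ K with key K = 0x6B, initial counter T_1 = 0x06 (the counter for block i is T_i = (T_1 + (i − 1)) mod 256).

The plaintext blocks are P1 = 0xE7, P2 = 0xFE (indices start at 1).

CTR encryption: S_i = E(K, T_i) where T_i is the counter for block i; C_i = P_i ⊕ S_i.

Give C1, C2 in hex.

C1 = 0x8A, C2 = 0x92

C1: T = 0x06, S = E(K, T) = 0x6D; 0xE7 ⊕ 0x6D = 0x8A.
C2: T = 0x07, S = E(K, T) = 0x6C; 0xFE ⊕ 0x6C = 0x92.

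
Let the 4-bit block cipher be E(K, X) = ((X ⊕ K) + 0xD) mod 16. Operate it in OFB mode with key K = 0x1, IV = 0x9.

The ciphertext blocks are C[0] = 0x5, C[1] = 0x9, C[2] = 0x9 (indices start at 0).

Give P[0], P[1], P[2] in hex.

OFB decryption: S_i = E(K, S_{i−1}) with S_{−1} = IV; P_i = C_i ⊕ S_i.
P[0]: S = E(K, 0x9) = 0x5; 0x5 ⊕ 0x5 = 0x0.
P[1]: S = E(K, 0x5) = 0x1; 0x9 ⊕ 0x1 = 0x8.
P[2]: S = E(K, 0x1) = 0xD; 0x9 ⊕ 0xD = 0x4.

P[0] = 0x0, P[1] = 0x8, P[2] = 0x4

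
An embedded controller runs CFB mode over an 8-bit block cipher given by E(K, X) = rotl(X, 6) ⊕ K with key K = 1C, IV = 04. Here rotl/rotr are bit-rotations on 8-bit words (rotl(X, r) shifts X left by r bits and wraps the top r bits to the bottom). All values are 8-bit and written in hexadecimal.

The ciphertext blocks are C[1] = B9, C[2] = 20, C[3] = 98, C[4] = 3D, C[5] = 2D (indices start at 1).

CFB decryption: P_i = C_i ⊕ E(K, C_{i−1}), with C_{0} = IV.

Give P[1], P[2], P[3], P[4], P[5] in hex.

P[1] = A4, P[2] = 52, P[3] = 8C, P[4] = 07, P[5] = 7E

P[1]: E(K, 04) = 1D; B9 ⊕ 1D = A4.
P[2]: E(K, B9) = 72; 20 ⊕ 72 = 52.
P[3]: E(K, 20) = 14; 98 ⊕ 14 = 8C.
P[4]: E(K, 98) = 3A; 3D ⊕ 3A = 07.
P[5]: E(K, 3D) = 53; 2D ⊕ 53 = 7E.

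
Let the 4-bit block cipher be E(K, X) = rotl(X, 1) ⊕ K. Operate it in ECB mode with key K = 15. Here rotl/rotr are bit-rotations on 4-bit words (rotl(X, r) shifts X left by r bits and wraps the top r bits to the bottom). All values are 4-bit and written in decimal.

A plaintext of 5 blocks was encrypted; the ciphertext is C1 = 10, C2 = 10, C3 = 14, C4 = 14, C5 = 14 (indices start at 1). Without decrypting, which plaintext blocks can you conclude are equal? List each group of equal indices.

P1 = P2; P3 = P4 = P5

ECB encrypts each block independently with the same key, so equal ciphertext blocks imply equal plaintext blocks.
C1 = C2 = 10, so P1 = P2.
C3 = C4 = C5 = 14, so P3 = P4 = P5.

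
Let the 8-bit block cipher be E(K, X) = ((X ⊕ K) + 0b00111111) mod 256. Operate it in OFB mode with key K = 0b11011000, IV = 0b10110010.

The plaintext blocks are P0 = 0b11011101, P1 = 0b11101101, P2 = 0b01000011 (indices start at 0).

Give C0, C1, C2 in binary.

C0 = 0b01110100, C1 = 0b01011101, C2 = 0b11100100

OFB encryption: S_i = E(K, S_{i−1}) with S_{−1} = IV; C_i = P_i ⊕ S_i.
C0: S = E(K, 0b10110010) = 0b10101001; 0b11011101 ⊕ 0b10101001 = 0b01110100.
C1: S = E(K, 0b10101001) = 0b10110000; 0b11101101 ⊕ 0b10110000 = 0b01011101.
C2: S = E(K, 0b10110000) = 0b10100111; 0b01000011 ⊕ 0b10100111 = 0b11100100.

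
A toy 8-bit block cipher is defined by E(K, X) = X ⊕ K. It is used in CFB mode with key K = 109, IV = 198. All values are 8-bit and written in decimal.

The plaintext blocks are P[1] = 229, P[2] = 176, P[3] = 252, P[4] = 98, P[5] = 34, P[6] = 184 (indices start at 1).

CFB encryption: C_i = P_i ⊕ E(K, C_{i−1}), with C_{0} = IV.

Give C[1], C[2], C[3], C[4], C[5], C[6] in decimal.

C[1] = 78, C[2] = 147, C[3] = 2, C[4] = 13, C[5] = 66, C[6] = 151

C[1]: E(K, 198) = 171; 229 ⊕ 171 = 78.
C[2]: E(K, 78) = 35; 176 ⊕ 35 = 147.
C[3]: E(K, 147) = 254; 252 ⊕ 254 = 2.
C[4]: E(K, 2) = 111; 98 ⊕ 111 = 13.
C[5]: E(K, 13) = 96; 34 ⊕ 96 = 66.
C[6]: E(K, 66) = 47; 184 ⊕ 47 = 151.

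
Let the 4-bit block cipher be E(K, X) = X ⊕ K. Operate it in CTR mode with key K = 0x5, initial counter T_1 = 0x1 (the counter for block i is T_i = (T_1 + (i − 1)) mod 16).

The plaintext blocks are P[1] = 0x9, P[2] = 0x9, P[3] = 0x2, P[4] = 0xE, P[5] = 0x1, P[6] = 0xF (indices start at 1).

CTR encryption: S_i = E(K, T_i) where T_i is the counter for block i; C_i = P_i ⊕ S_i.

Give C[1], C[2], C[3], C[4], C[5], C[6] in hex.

C[1]: T = 0x1, S = E(K, T) = 0x4; 0x9 ⊕ 0x4 = 0xD.
C[2]: T = 0x2, S = E(K, T) = 0x7; 0x9 ⊕ 0x7 = 0xE.
C[3]: T = 0x3, S = E(K, T) = 0x6; 0x2 ⊕ 0x6 = 0x4.
C[4]: T = 0x4, S = E(K, T) = 0x1; 0xE ⊕ 0x1 = 0xF.
C[5]: T = 0x5, S = E(K, T) = 0x0; 0x1 ⊕ 0x0 = 0x1.
C[6]: T = 0x6, S = E(K, T) = 0x3; 0xF ⊕ 0x3 = 0xC.

C[1] = 0xD, C[2] = 0xE, C[3] = 0x4, C[4] = 0xF, C[5] = 0x1, C[6] = 0xC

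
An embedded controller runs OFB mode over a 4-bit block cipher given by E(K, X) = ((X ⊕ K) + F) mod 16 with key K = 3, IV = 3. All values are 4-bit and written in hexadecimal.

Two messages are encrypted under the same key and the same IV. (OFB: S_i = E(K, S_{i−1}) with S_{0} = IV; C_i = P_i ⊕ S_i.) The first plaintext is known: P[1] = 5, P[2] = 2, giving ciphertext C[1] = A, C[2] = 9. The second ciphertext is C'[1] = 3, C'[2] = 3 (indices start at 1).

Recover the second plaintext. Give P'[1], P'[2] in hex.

In OFB with a reused IV, both messages share the same keystream S_i, so C_i ⊕ C'_i = P_i ⊕ P'_i and thus P'_i = P_i ⊕ C_i ⊕ C'_i.
P'[1]: 5 ⊕ A ⊕ 3 = C.
P'[2]: 2 ⊕ 9 ⊕ 3 = 8.

P'[1] = C, P'[2] = 8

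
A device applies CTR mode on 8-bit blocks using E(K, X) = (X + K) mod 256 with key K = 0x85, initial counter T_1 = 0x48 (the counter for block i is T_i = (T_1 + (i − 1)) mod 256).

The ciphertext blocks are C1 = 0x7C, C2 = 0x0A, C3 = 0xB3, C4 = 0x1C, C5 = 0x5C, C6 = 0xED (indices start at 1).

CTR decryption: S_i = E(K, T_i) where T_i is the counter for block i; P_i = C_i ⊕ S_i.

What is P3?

P3 = 0x7C

P3: T = 0x4A, S = E(K, T) = 0xCF; 0xB3 ⊕ 0xCF = 0x7C.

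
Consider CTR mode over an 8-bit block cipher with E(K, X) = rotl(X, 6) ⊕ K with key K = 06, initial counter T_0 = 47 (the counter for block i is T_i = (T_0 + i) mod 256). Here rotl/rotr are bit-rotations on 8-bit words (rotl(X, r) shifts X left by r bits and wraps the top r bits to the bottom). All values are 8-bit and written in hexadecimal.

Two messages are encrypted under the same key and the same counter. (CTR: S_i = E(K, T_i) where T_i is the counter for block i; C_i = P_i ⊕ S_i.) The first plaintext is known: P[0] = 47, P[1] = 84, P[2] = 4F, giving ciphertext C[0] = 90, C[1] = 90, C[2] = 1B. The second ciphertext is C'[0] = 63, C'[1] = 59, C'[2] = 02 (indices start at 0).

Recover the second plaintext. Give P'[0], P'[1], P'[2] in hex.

P'[0] = B4, P'[1] = 4D, P'[2] = 56

In CTR with a reused counter, both messages share the same keystream S_i, so C_i ⊕ C'_i = P_i ⊕ P'_i and thus P'_i = P_i ⊕ C_i ⊕ C'_i.
P'[0]: 47 ⊕ 90 ⊕ 63 = B4.
P'[1]: 84 ⊕ 90 ⊕ 59 = 4D.
P'[2]: 4F ⊕ 1B ⊕ 02 = 56.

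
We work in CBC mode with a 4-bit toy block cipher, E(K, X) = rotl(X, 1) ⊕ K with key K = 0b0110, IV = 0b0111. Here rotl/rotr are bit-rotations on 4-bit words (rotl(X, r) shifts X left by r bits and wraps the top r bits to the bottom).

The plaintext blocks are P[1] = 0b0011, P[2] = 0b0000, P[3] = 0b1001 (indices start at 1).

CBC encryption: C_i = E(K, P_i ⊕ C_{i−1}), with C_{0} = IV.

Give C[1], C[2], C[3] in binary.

C[1]: P[1] ⊕ 0b0111 = 0b0100; E(K, 0b0100) = 0b1110.
C[2]: P[2] ⊕ 0b1110 = 0b1110; E(K, 0b1110) = 0b1011.
C[3]: P[3] ⊕ 0b1011 = 0b0010; E(K, 0b0010) = 0b0010.

C[1] = 0b1110, C[2] = 0b1011, C[3] = 0b0010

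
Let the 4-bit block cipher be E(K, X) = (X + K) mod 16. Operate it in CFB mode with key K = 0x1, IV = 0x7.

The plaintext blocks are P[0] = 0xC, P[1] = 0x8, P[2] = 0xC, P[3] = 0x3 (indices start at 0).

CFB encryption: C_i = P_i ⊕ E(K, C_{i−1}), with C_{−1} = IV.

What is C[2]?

C[0]: E(K, 0x7) = 0x8; 0xC ⊕ 0x8 = 0x4.
C[1]: E(K, 0x4) = 0x5; 0x8 ⊕ 0x5 = 0xD.
C[2]: E(K, 0xD) = 0xE; 0xC ⊕ 0xE = 0x2.

C[2] = 0x2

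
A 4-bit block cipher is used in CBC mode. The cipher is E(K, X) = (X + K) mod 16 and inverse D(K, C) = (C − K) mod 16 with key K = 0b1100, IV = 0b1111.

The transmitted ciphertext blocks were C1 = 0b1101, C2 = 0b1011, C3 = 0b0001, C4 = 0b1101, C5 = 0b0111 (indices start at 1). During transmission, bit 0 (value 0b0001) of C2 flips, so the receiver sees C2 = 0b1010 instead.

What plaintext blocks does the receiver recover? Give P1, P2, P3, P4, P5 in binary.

P1 = 0b1110, P2 = 0b0011, P3 = 0b1111, P4 = 0b0000, P5 = 0b0110

CBC decryption: P_i = D(K, C_i) ⊕ C_{i−1}, with C_{0} = IV.
Only C2 changed, to 0b1010. In CBC, a change in C_i garbles P_i and flips the same bit in P_{i+1}. Decrypting the received ciphertext:
P1: D(K, 0b1101) = 0b0001; 0b0001 ⊕ 0b1111 = 0b1110.
P2: D(K, 0b1010) = 0b1110; 0b1110 ⊕ 0b1101 = 0b0011.
P3: D(K, 0b0001) = 0b0101; 0b0101 ⊕ 0b1010 = 0b1111.
P4: D(K, 0b1101) = 0b0001; 0b0001 ⊕ 0b0001 = 0b0000.
P5: D(K, 0b0111) = 0b1011; 0b1011 ⊕ 0b1101 = 0b0110.
Blocks that differ from the original plaintext: P2, P3.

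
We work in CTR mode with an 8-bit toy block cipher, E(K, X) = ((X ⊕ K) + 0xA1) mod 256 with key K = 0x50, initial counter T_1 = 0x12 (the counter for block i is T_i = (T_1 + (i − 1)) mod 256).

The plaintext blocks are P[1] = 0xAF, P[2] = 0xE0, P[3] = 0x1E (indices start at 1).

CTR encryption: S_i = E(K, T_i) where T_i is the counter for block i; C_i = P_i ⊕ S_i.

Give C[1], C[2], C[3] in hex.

C[1]: T = 0x12, S = E(K, T) = 0xE3; 0xAF ⊕ 0xE3 = 0x4C.
C[2]: T = 0x13, S = E(K, T) = 0xE4; 0xE0 ⊕ 0xE4 = 0x04.
C[3]: T = 0x14, S = E(K, T) = 0xE5; 0x1E ⊕ 0xE5 = 0xFB.

C[1] = 0x4C, C[2] = 0x04, C[3] = 0xFB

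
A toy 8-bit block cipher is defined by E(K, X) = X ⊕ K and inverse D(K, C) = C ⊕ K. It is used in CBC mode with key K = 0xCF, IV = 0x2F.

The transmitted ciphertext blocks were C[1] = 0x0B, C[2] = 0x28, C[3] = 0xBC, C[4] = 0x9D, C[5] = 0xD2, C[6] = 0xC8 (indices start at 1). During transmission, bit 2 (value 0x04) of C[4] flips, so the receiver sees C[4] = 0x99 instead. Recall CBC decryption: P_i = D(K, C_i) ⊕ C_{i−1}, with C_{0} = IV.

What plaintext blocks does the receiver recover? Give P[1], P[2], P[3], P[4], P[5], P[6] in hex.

Only C[4] changed, to 0x99. In CBC, a change in C_i garbles P_i and flips the same bit in P_{i+1}. Decrypting the received ciphertext:
P[1]: D(K, 0x0B) = 0xC4; 0xC4 ⊕ 0x2F = 0xEB.
P[2]: D(K, 0x28) = 0xE7; 0xE7 ⊕ 0x0B = 0xEC.
P[3]: D(K, 0xBC) = 0x73; 0x73 ⊕ 0x28 = 0x5B.
P[4]: D(K, 0x99) = 0x56; 0x56 ⊕ 0xBC = 0xEA.
P[5]: D(K, 0xD2) = 0x1D; 0x1D ⊕ 0x99 = 0x84.
P[6]: D(K, 0xC8) = 0x07; 0x07 ⊕ 0xD2 = 0xD5.
Blocks that differ from the original plaintext: P[4], P[5].

P[1] = 0xEB, P[2] = 0xEC, P[3] = 0x5B, P[4] = 0xEA, P[5] = 0x84, P[6] = 0xD5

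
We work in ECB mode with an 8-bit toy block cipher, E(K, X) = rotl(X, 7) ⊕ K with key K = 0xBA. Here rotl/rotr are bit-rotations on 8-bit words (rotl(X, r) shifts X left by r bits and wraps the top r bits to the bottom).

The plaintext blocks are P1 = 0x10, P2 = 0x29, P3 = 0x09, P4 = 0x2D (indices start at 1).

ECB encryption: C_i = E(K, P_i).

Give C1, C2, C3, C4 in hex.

C1 = 0xB2, C2 = 0x2E, C3 = 0x3E, C4 = 0x2C

C1: E(K, 0x10) = 0xB2.
C2: E(K, 0x29) = 0x2E.
C3: E(K, 0x09) = 0x3E.
C4: E(K, 0x2D) = 0x2C.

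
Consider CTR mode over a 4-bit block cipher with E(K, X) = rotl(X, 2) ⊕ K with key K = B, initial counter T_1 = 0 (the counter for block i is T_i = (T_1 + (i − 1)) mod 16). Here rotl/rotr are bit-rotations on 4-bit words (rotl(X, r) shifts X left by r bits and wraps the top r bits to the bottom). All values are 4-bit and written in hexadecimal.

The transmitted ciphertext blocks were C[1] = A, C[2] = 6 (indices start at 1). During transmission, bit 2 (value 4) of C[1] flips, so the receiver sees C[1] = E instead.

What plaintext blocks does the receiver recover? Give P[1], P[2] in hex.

CTR decryption: S_i = E(K, T_i) where T_i is the counter for block i; P_i = C_i ⊕ S_i.
Only C[1] changed, to E. In CTR, a change in C_i flips the same bit in P_i only; the keystream is unaffected. Decrypting the received ciphertext:
P[1]: T = 0, S = E(K, T) = B; E ⊕ B = 5.
P[2]: T = 1, S = E(K, T) = F; 6 ⊕ F = 9.
Blocks that differ from the original plaintext: P[1].

P[1] = 5, P[2] = 9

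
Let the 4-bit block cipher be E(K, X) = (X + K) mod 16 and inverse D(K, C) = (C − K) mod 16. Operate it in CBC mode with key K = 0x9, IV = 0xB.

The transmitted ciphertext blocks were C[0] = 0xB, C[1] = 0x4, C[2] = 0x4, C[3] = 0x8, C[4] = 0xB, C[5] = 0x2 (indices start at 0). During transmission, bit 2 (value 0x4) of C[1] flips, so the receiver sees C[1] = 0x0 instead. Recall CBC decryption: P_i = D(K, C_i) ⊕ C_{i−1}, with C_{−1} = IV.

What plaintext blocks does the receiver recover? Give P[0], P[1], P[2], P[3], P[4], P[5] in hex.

P[0] = 0x9, P[1] = 0xC, P[2] = 0xB, P[3] = 0xB, P[4] = 0xA, P[5] = 0x2

Only C[1] changed, to 0x0. In CBC, a change in C_i garbles P_i and flips the same bit in P_{i+1}. Decrypting the received ciphertext:
P[0]: D(K, 0xB) = 0x2; 0x2 ⊕ 0xB = 0x9.
P[1]: D(K, 0x0) = 0x7; 0x7 ⊕ 0xB = 0xC.
P[2]: D(K, 0x4) = 0xB; 0xB ⊕ 0x0 = 0xB.
P[3]: D(K, 0x8) = 0xF; 0xF ⊕ 0x4 = 0xB.
P[4]: D(K, 0xB) = 0x2; 0x2 ⊕ 0x8 = 0xA.
P[5]: D(K, 0x2) = 0x9; 0x9 ⊕ 0xB = 0x2.
Blocks that differ from the original plaintext: P[1], P[2].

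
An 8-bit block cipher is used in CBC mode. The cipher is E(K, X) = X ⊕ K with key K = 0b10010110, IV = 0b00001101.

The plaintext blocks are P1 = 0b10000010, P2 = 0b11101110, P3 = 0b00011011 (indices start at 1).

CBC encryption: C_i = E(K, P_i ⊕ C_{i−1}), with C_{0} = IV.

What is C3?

C3 = 0b11101100

C1: P1 ⊕ 0b00001101 = 0b10001111; E(K, 0b10001111) = 0b00011001.
C2: P2 ⊕ 0b00011001 = 0b11110111; E(K, 0b11110111) = 0b01100001.
C3: P3 ⊕ 0b01100001 = 0b01111010; E(K, 0b01111010) = 0b11101100.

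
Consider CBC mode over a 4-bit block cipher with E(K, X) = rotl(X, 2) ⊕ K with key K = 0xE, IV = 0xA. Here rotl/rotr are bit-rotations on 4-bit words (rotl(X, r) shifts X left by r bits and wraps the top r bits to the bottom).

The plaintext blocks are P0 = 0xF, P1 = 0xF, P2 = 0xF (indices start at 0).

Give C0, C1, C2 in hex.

CBC encryption: C_i = E(K, P_i ⊕ C_{i−1}), with C_{−1} = IV.
C0: P0 ⊕ 0xA = 0x5; E(K, 0x5) = 0xB.
C1: P1 ⊕ 0xB = 0x4; E(K, 0x4) = 0xF.
C2: P2 ⊕ 0xF = 0x0; E(K, 0x0) = 0xE.

C0 = 0xB, C1 = 0xF, C2 = 0xE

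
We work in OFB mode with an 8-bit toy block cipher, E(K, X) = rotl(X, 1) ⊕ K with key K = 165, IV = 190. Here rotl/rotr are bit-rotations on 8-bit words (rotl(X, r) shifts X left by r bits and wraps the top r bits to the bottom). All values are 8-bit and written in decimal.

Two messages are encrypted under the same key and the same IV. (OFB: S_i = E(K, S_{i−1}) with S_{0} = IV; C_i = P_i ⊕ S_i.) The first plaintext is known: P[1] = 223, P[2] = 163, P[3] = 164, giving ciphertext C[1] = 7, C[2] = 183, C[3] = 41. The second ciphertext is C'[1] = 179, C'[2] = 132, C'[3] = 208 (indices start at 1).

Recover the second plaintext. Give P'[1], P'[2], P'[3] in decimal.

P'[1] = 107, P'[2] = 144, P'[3] = 93

In OFB with a reused IV, both messages share the same keystream S_i, so C_i ⊕ C'_i = P_i ⊕ P'_i and thus P'_i = P_i ⊕ C_i ⊕ C'_i.
P'[1]: 223 ⊕ 7 ⊕ 179 = 107.
P'[2]: 163 ⊕ 183 ⊕ 132 = 144.
P'[3]: 164 ⊕ 41 ⊕ 208 = 93.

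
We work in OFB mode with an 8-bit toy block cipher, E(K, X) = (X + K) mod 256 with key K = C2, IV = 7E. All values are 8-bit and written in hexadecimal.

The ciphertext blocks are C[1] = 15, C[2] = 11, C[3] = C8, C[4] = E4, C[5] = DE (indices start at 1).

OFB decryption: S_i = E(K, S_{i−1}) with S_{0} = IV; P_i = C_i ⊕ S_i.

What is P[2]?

P[2] = 13

P[1]: S = E(K, 7E) = 40; 15 ⊕ 40 = 55.
P[2]: S = E(K, 40) = 02; 11 ⊕ 02 = 13.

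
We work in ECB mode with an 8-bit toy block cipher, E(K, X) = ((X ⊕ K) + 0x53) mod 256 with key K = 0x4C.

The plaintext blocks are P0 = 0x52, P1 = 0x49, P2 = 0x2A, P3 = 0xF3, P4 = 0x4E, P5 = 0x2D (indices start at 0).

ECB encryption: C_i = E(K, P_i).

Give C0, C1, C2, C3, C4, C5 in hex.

C0: E(K, 0x52) = 0x71.
C1: E(K, 0x49) = 0x58.
C2: E(K, 0x2A) = 0xB9.
C3: E(K, 0xF3) = 0x12.
C4: E(K, 0x4E) = 0x55.
C5: E(K, 0x2D) = 0xB4.

C0 = 0x71, C1 = 0x58, C2 = 0xB9, C3 = 0x12, C4 = 0x55, C5 = 0xB4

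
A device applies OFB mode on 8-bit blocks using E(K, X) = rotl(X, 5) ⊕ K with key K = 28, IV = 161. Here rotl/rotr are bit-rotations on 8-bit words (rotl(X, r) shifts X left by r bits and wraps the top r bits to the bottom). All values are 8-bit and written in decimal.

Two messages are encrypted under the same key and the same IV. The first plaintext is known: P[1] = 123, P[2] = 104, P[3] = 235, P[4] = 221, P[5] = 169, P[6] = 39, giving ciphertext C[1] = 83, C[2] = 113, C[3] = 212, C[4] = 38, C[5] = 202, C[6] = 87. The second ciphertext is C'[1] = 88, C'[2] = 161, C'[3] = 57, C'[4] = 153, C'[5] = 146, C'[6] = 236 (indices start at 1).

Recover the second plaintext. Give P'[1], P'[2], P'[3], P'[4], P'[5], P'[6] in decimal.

In OFB with a reused IV, both messages share the same keystream S_i, so C_i ⊕ C'_i = P_i ⊕ P'_i and thus P'_i = P_i ⊕ C_i ⊕ C'_i.
P'[1]: 123 ⊕ 83 ⊕ 88 = 112.
P'[2]: 104 ⊕ 113 ⊕ 161 = 184.
P'[3]: 235 ⊕ 212 ⊕ 57 = 6.
P'[4]: 221 ⊕ 38 ⊕ 153 = 98.
P'[5]: 169 ⊕ 202 ⊕ 146 = 241.
P'[6]: 39 ⊕ 87 ⊕ 236 = 156.

P'[1] = 112, P'[2] = 184, P'[3] = 6, P'[4] = 98, P'[5] = 241, P'[6] = 156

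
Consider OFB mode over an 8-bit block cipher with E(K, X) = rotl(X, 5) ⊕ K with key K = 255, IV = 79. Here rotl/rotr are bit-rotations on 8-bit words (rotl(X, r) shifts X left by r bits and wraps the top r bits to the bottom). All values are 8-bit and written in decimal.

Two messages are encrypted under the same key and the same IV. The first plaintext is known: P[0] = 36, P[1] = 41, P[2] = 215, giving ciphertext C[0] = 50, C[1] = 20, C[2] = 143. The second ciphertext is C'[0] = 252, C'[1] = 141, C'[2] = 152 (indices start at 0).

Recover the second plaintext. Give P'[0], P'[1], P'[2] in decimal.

P'[0] = 234, P'[1] = 176, P'[2] = 192

In OFB with a reused IV, both messages share the same keystream S_i, so C_i ⊕ C'_i = P_i ⊕ P'_i and thus P'_i = P_i ⊕ C_i ⊕ C'_i.
P'[0]: 36 ⊕ 50 ⊕ 252 = 234.
P'[1]: 41 ⊕ 20 ⊕ 141 = 176.
P'[2]: 215 ⊕ 143 ⊕ 152 = 192.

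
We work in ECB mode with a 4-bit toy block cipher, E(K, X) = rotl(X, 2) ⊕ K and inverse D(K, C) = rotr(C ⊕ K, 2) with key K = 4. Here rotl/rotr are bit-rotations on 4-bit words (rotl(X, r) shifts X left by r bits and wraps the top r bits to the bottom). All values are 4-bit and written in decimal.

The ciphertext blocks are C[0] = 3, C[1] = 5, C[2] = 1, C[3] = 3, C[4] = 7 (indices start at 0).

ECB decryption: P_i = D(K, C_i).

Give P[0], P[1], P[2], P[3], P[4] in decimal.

P[0]: D(K, 3) = 13.
P[1]: D(K, 5) = 4.
P[2]: D(K, 1) = 5.
P[3]: D(K, 3) = 13.
P[4]: D(K, 7) = 12.

P[0] = 13, P[1] = 4, P[2] = 5, P[3] = 13, P[4] = 12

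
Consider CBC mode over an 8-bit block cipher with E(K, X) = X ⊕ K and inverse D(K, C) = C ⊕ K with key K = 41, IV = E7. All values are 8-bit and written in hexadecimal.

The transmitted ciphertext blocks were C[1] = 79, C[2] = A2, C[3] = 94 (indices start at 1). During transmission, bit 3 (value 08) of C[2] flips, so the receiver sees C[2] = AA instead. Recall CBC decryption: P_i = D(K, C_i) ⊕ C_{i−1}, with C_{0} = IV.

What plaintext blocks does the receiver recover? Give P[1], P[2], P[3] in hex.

P[1] = DF, P[2] = 92, P[3] = 7F

Only C[2] changed, to AA. In CBC, a change in C_i garbles P_i and flips the same bit in P_{i+1}. Decrypting the received ciphertext:
P[1]: D(K, 79) = 38; 38 ⊕ E7 = DF.
P[2]: D(K, AA) = EB; EB ⊕ 79 = 92.
P[3]: D(K, 94) = D5; D5 ⊕ AA = 7F.
Blocks that differ from the original plaintext: P[2], P[3].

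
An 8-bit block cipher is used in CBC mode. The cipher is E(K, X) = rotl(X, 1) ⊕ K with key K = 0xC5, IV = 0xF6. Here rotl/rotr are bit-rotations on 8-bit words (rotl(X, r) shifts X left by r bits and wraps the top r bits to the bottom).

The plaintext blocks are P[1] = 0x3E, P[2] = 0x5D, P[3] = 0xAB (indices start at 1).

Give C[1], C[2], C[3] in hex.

CBC encryption: C_i = E(K, P_i ⊕ C_{i−1}), with C_{0} = IV.
C[1]: P[1] ⊕ 0xF6 = 0xC8; E(K, 0xC8) = 0x54.
C[2]: P[2] ⊕ 0x54 = 0x09; E(K, 0x09) = 0xD7.
C[3]: P[3] ⊕ 0xD7 = 0x7C; E(K, 0x7C) = 0x3D.

C[1] = 0x54, C[2] = 0xD7, C[3] = 0x3D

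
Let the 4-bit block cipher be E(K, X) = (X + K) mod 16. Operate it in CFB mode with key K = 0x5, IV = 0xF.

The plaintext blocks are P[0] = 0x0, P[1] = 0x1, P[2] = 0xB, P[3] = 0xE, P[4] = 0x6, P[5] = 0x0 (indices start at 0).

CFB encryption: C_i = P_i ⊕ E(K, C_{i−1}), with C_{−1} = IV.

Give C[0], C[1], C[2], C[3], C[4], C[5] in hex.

C[0] = 0x4, C[1] = 0x8, C[2] = 0x6, C[3] = 0x5, C[4] = 0xC, C[5] = 0x1

C[0]: E(K, 0xF) = 0x4; 0x0 ⊕ 0x4 = 0x4.
C[1]: E(K, 0x4) = 0x9; 0x1 ⊕ 0x9 = 0x8.
C[2]: E(K, 0x8) = 0xD; 0xB ⊕ 0xD = 0x6.
C[3]: E(K, 0x6) = 0xB; 0xE ⊕ 0xB = 0x5.
C[4]: E(K, 0x5) = 0xA; 0x6 ⊕ 0xA = 0xC.
C[5]: E(K, 0xC) = 0x1; 0x0 ⊕ 0x1 = 0x1.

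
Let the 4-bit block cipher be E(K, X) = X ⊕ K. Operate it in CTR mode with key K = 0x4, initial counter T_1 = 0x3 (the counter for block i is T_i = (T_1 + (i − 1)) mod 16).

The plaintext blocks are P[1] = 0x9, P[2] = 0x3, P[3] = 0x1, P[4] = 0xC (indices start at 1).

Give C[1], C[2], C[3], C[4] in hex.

CTR encryption: S_i = E(K, T_i) where T_i is the counter for block i; C_i = P_i ⊕ S_i.
C[1]: T = 0x3, S = E(K, T) = 0x7; 0x9 ⊕ 0x7 = 0xE.
C[2]: T = 0x4, S = E(K, T) = 0x0; 0x3 ⊕ 0x0 = 0x3.
C[3]: T = 0x5, S = E(K, T) = 0x1; 0x1 ⊕ 0x1 = 0x0.
C[4]: T = 0x6, S = E(K, T) = 0x2; 0xC ⊕ 0x2 = 0xE.

C[1] = 0xE, C[2] = 0x3, C[3] = 0x0, C[4] = 0xE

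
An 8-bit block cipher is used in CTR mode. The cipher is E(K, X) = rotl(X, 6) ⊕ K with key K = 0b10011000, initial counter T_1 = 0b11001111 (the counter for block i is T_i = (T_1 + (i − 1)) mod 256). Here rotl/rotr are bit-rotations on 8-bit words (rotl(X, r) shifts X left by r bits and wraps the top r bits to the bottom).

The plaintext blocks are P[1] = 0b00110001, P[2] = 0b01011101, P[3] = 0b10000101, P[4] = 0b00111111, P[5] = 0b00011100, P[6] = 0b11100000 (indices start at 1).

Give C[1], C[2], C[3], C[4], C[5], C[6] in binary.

CTR encryption: S_i = E(K, T_i) where T_i is the counter for block i; C_i = P_i ⊕ S_i.
C[1]: T = 0b11001111, S = E(K, T) = 0b01101011; 0b00110001 ⊕ 0b01101011 = 0b01011010.
C[2]: T = 0b11010000, S = E(K, T) = 0b10101100; 0b01011101 ⊕ 0b10101100 = 0b11110001.
C[3]: T = 0b11010001, S = E(K, T) = 0b11101100; 0b10000101 ⊕ 0b11101100 = 0b01101001.
C[4]: T = 0b11010010, S = E(K, T) = 0b00101100; 0b00111111 ⊕ 0b00101100 = 0b00010011.
C[5]: T = 0b11010011, S = E(K, T) = 0b01101100; 0b00011100 ⊕ 0b01101100 = 0b01110000.
C[6]: T = 0b11010100, S = E(K, T) = 0b10101101; 0b11100000 ⊕ 0b10101101 = 0b01001101.

C[1] = 0b01011010, C[2] = 0b11110001, C[3] = 0b01101001, C[4] = 0b00010011, C[5] = 0b01110000, C[6] = 0b01001101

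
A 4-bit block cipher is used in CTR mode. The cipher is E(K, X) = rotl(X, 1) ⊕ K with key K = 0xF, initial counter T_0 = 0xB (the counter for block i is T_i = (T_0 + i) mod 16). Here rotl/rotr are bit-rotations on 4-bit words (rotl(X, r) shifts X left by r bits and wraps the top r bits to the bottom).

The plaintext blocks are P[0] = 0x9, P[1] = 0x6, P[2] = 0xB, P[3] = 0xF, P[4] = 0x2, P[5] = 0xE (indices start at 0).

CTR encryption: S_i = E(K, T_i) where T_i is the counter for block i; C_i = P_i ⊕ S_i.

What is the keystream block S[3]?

0x2

C[0]: T = 0xB, S = E(K, T) = 0x8; 0x9 ⊕ 0x8 = 0x1.
C[1]: T = 0xC, S = E(K, T) = 0x6; 0x6 ⊕ 0x6 = 0x0.
C[2]: T = 0xD, S = E(K, T) = 0x4; 0xB ⊕ 0x4 = 0xF.
C[3]: T = 0xE, S = E(K, T) = 0x2; 0xF ⊕ 0x2 = 0xD.
So S[3] = 0x2.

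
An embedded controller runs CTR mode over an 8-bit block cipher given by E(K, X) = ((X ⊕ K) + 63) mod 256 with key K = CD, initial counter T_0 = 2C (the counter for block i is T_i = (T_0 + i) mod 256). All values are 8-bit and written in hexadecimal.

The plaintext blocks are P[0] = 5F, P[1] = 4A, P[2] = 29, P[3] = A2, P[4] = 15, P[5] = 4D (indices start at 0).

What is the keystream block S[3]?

CTR encryption: S_i = E(K, T_i) where T_i is the counter for block i; C_i = P_i ⊕ S_i.
C[0]: T = 2C, S = E(K, T) = 44; 5F ⊕ 44 = 1B.
C[1]: T = 2D, S = E(K, T) = 43; 4A ⊕ 43 = 09.
C[2]: T = 2E, S = E(K, T) = 46; 29 ⊕ 46 = 6F.
C[3]: T = 2F, S = E(K, T) = 45; A2 ⊕ 45 = E7.
So S[3] = 45.

45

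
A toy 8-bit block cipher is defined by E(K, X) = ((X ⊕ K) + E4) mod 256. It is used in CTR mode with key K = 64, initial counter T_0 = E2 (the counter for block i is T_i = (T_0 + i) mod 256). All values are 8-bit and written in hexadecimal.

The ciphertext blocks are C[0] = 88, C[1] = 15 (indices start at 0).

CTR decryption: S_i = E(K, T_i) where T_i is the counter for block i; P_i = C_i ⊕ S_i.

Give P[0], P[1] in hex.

P[0] = E2, P[1] = 7E

P[0]: T = E2, S = E(K, T) = 6A; 88 ⊕ 6A = E2.
P[1]: T = E3, S = E(K, T) = 6B; 15 ⊕ 6B = 7E.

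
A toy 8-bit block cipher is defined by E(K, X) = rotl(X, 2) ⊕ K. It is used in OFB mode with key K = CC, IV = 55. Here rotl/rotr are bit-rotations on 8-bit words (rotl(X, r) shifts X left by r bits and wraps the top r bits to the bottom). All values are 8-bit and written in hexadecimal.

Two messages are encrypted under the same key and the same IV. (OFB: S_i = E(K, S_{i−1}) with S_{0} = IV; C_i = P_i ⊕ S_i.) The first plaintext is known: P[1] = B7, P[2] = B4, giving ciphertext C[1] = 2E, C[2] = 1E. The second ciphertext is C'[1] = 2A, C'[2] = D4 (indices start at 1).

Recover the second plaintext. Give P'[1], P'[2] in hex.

In OFB with a reused IV, both messages share the same keystream S_i, so C_i ⊕ C'_i = P_i ⊕ P'_i and thus P'_i = P_i ⊕ C_i ⊕ C'_i.
P'[1]: B7 ⊕ 2E ⊕ 2A = B3.
P'[2]: B4 ⊕ 1E ⊕ D4 = 7E.

P'[1] = B3, P'[2] = 7E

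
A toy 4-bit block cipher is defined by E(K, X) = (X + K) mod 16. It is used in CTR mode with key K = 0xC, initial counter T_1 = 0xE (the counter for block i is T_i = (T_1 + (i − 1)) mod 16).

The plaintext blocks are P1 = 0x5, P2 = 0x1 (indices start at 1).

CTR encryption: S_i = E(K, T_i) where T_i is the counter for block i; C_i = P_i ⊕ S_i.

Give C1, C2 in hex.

C1 = 0xF, C2 = 0xA

C1: T = 0xE, S = E(K, T) = 0xA; 0x5 ⊕ 0xA = 0xF.
C2: T = 0xF, S = E(K, T) = 0xB; 0x1 ⊕ 0xB = 0xA.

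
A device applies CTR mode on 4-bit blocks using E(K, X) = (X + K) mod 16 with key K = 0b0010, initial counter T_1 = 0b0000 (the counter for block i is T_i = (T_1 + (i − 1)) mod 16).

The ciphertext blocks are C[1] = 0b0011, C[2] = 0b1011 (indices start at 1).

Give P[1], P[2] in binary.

CTR decryption: S_i = E(K, T_i) where T_i is the counter for block i; P_i = C_i ⊕ S_i.
P[1]: T = 0b0000, S = E(K, T) = 0b0010; 0b0011 ⊕ 0b0010 = 0b0001.
P[2]: T = 0b0001, S = E(K, T) = 0b0011; 0b1011 ⊕ 0b0011 = 0b1000.

P[1] = 0b0001, P[2] = 0b1000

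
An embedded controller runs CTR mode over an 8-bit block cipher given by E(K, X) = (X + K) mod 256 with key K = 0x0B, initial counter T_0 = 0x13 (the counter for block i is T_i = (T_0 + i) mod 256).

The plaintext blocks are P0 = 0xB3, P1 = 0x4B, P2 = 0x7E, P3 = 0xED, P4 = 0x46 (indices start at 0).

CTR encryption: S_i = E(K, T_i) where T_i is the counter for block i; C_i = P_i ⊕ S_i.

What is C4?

C4 = 0x64

C0: T = 0x13, S = E(K, T) = 0x1E; 0xB3 ⊕ 0x1E = 0xAD.
C1: T = 0x14, S = E(K, T) = 0x1F; 0x4B ⊕ 0x1F = 0x54.
C2: T = 0x15, S = E(K, T) = 0x20; 0x7E ⊕ 0x20 = 0x5E.
C3: T = 0x16, S = E(K, T) = 0x21; 0xED ⊕ 0x21 = 0xCC.
C4: T = 0x17, S = E(K, T) = 0x22; 0x46 ⊕ 0x22 = 0x64.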